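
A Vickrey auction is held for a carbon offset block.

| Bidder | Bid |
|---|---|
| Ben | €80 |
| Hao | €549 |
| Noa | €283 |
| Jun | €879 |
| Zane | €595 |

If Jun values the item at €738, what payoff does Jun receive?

Highest bid: Jun at €879, so Jun wins.
Second-highest bid: Zane at €595 — that is the price the winner pays.
Jun's payoff = value − price = €738 − €595 = €143.

€143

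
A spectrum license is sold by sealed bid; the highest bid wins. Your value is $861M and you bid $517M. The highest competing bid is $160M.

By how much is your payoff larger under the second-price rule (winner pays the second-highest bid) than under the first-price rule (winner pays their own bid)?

$357M

You have the highest bid, so you win under either rule.
Second-price: pay $160M → payoff $701M.
First-price: pay your own bid $517M → payoff $344M.
Difference = $701M − ($344M) = $357M.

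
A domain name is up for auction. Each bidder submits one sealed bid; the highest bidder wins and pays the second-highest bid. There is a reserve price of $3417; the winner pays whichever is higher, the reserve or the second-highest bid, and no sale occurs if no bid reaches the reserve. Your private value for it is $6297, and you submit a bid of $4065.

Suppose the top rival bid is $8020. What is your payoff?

Your bid $4065 is below the highest competing bid $8020, so you lose. Payoff $0.

$0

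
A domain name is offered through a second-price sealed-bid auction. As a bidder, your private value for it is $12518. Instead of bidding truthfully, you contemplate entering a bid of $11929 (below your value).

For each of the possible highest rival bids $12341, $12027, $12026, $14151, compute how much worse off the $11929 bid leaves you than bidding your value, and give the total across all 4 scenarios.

$1160

The deviation costs you only when the competing bid falls strictly between $11929 and $12518; elsewhere both bids give the same outcome.
$12341: truthful payoff $177, deviation payoff $0 → loss $177.
$12027: truthful payoff $491, deviation payoff $0 → loss $491.
$12026: truthful payoff $492, deviation payoff $0 → loss $492.
$14151: outcomes coincide → loss $0.
Total loss = $177 + $491 + $492 = $1160.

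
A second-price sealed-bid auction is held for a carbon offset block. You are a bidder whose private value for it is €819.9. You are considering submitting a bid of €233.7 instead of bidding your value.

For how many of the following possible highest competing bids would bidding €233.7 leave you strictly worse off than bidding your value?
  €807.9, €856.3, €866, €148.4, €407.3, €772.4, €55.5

The deviation hurts exactly when the highest competing bid lies strictly between €233.7 and €819.9 — underbidding then forfeits a profitable win.
€807.9: inside the interval → strictly worse (loss €12).
€856.3: above both → same outcome either way.
€866: above both → same outcome either way.
€148.4: below both → same outcome either way.
€407.3: inside the interval → strictly worse (loss €412.6).
€772.4: inside the interval → strictly worse (loss €47.5).
€55.5: below both → same outcome either way.
Count: 3.

3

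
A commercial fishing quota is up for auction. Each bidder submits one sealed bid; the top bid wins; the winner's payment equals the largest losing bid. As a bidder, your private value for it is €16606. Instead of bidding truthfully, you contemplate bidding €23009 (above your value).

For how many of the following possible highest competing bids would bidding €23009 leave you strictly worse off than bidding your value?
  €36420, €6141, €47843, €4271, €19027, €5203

1

The deviation hurts exactly when the highest competing bid lies strictly between €16606 and €23009 — overbidding then wins at a price above your value.
€36420: above both → same outcome either way.
€6141: below both → same outcome either way.
€47843: above both → same outcome either way.
€4271: below both → same outcome either way.
€19027: inside the interval → strictly worse (loss €2421).
€5203: below both → same outcome either way.
Count: 1.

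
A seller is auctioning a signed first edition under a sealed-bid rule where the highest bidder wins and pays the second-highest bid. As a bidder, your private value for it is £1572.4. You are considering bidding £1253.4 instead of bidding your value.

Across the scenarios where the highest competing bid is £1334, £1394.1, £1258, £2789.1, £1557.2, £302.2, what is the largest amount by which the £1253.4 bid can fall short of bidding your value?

£1334: truthful gives £238.4, deviation gives £0 → loss £238.4.
£1394.1: truthful gives £178.3, deviation gives £0 → loss £178.3.
£1258: truthful gives £314.4, deviation gives £0 → loss £314.4.
£2789.1: same outcome either way → loss £0.
£1557.2: truthful gives £15.2, deviation gives £0 → loss £15.2.
£302.2: same outcome either way → loss £0.
Maximum loss: £314.4.

£314.4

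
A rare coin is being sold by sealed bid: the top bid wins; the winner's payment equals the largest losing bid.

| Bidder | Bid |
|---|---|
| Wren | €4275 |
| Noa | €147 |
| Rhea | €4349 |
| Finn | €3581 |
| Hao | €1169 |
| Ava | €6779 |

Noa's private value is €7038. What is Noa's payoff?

Highest bid: Ava at €6779, so Ava wins.
Second-highest bid: Rhea at €4349 — that is the price the winner pays.
Noa did not win, so Noa pays nothing and receives nothing: payoff €0.

€0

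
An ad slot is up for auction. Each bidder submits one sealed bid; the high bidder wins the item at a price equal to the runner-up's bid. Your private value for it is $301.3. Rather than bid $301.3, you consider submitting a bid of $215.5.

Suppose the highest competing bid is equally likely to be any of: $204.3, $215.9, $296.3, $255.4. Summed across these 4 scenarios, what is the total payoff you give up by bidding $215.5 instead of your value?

$136.3

The deviation costs you only when the competing bid falls strictly between $215.5 and $301.3; elsewhere both bids give the same outcome.
$204.3: outcomes coincide → loss $0.
$215.9: truthful payoff $85.4, deviation payoff $0 → loss $85.4.
$296.3: truthful payoff $5, deviation payoff $0 → loss $5.
$255.4: truthful payoff $45.9, deviation payoff $0 → loss $45.9.
Total loss = $85.4 + $5 + $45.9 = $136.3.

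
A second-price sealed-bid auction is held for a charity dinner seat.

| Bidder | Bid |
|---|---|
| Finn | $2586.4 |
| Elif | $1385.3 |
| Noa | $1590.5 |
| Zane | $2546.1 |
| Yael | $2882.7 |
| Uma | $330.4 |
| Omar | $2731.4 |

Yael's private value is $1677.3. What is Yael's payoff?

−$1054.1

Highest bid: Yael at $2882.7, so Yael wins.
Second-highest bid: Omar at $2731.4 — that is the price the winner pays.
Yael's payoff = value − price = $1677.3 − $2731.4 = −$1054.1.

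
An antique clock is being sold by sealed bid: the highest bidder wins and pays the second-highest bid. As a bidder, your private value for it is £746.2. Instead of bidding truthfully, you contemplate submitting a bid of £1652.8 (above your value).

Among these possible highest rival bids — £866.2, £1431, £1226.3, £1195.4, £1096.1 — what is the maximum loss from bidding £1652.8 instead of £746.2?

£684.8

£866.2: truthful gives £0, deviation gives −£120 → loss £120.
£1431: truthful gives £0, deviation gives −£684.8 → loss £684.8.
£1226.3: truthful gives £0, deviation gives −£480.1 → loss £480.1.
£1195.4: truthful gives £0, deviation gives −£449.2 → loss £449.2.
£1096.1: truthful gives £0, deviation gives −£349.9 → loss £349.9.
Maximum loss: £684.8.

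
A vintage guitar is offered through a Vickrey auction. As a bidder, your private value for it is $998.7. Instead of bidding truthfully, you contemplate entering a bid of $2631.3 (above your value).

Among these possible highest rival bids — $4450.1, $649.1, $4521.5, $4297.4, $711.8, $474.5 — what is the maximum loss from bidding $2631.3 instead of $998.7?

$0

$4450.1: same outcome either way → loss $0.
$649.1: same outcome either way → loss $0.
$4521.5: same outcome either way → loss $0.
$4297.4: same outcome either way → loss $0.
$711.8: same outcome either way → loss $0.
$474.5: same outcome either way → loss $0.
Maximum loss: $0.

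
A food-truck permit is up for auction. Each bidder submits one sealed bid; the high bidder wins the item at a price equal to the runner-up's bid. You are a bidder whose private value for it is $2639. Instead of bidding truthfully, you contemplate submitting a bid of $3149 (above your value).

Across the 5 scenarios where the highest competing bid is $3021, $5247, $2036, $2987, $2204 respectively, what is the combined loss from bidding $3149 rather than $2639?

$730

The deviation costs you only when the competing bid falls strictly between $2639 and $3149; elsewhere both bids give the same outcome.
$3021: truthful payoff $0, deviation payoff −$382 → loss $382.
$5247: outcomes coincide → loss $0.
$2036: outcomes coincide → loss $0.
$2987: truthful payoff $0, deviation payoff −$348 → loss $348.
$2204: outcomes coincide → loss $0.
Total loss = $382 + $348 = $730.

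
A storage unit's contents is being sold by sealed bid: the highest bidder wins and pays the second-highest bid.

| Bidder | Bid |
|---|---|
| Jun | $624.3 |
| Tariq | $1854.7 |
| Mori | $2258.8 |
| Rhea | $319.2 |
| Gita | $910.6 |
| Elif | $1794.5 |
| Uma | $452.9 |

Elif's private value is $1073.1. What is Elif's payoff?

Highest bid: Mori at $2258.8, so Mori wins.
Second-highest bid: Tariq at $1854.7 — that is the price the winner pays.
Elif did not win, so Elif pays nothing and receives nothing: payoff $0.

$0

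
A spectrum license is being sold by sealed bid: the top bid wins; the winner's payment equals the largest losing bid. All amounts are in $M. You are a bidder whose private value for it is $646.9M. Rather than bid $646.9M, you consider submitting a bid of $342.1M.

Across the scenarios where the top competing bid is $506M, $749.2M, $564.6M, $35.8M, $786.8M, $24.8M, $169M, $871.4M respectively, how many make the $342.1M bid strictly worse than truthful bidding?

The deviation hurts exactly when the highest competing bid lies strictly between $342.1M and $646.9M — underbidding then forfeits a profitable win.
$506M: inside the interval → strictly worse (loss $140.9M).
$749.2M: above both → same outcome either way.
$564.6M: inside the interval → strictly worse (loss $82.3M).
$35.8M: below both → same outcome either way.
$786.8M: above both → same outcome either way.
$24.8M: below both → same outcome either way.
$169M: below both → same outcome either way.
$871.4M: above both → same outcome either way.
Count: 2.

2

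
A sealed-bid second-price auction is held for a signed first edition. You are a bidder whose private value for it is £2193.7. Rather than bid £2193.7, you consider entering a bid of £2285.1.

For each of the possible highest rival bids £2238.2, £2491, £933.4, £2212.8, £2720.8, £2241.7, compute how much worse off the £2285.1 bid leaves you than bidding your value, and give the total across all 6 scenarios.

£111.6

The deviation costs you only when the competing bid falls strictly between £2193.7 and £2285.1; elsewhere both bids give the same outcome.
£2238.2: truthful payoff £0, deviation payoff −£44.5 → loss £44.5.
£2491: outcomes coincide → loss £0.
£933.4: outcomes coincide → loss £0.
£2212.8: truthful payoff £0, deviation payoff −£19.1 → loss £19.1.
£2720.8: outcomes coincide → loss £0.
£2241.7: truthful payoff £0, deviation payoff −£48 → loss £48.
Total loss = £44.5 + £19.1 + £48 = £111.6.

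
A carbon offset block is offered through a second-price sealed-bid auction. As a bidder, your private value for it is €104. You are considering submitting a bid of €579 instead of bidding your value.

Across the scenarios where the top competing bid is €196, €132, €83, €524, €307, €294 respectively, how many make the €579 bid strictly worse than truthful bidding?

5

The deviation hurts exactly when the highest competing bid lies strictly between €104 and €579 — overbidding then wins at a price above your value.
€196: inside the interval → strictly worse (loss €92).
€132: inside the interval → strictly worse (loss €28).
€83: below both → same outcome either way.
€524: inside the interval → strictly worse (loss €420).
€307: inside the interval → strictly worse (loss €203).
€294: inside the interval → strictly worse (loss €190).
Count: 5.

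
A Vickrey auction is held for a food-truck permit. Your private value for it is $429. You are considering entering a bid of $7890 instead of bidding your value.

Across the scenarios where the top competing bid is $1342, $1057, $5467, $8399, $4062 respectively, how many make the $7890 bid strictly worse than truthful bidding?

The deviation hurts exactly when the highest competing bid lies strictly between $429 and $7890 — overbidding then wins at a price above your value.
$1342: inside the interval → strictly worse (loss $913).
$1057: inside the interval → strictly worse (loss $628).
$5467: inside the interval → strictly worse (loss $5038).
$8399: above both → same outcome either way.
$4062: inside the interval → strictly worse (loss $3633).
Count: 4.

4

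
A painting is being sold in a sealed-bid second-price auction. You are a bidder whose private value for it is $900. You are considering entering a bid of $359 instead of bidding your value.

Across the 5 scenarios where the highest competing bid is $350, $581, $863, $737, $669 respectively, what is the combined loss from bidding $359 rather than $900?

$750

The deviation costs you only when the competing bid falls strictly between $359 and $900; elsewhere both bids give the same outcome.
$350: outcomes coincide → loss $0.
$581: truthful payoff $319, deviation payoff $0 → loss $319.
$863: truthful payoff $37, deviation payoff $0 → loss $37.
$737: truthful payoff $163, deviation payoff $0 → loss $163.
$669: truthful payoff $231, deviation payoff $0 → loss $231.
Total loss = $319 + $37 + $163 + $231 = $750.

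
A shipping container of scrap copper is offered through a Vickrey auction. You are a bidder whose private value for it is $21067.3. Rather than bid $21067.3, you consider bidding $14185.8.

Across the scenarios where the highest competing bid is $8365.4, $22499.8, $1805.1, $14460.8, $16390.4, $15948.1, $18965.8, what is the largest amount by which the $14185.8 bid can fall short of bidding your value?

$6606.5

$8365.4: same outcome either way → loss $0.
$22499.8: same outcome either way → loss $0.
$1805.1: same outcome either way → loss $0.
$14460.8: truthful gives $6606.5, deviation gives $0 → loss $6606.5.
$16390.4: truthful gives $4676.9, deviation gives $0 → loss $4676.9.
$15948.1: truthful gives $5119.2, deviation gives $0 → loss $5119.2.
$18965.8: truthful gives $2101.5, deviation gives $0 → loss $2101.5.
Maximum loss: $6606.5.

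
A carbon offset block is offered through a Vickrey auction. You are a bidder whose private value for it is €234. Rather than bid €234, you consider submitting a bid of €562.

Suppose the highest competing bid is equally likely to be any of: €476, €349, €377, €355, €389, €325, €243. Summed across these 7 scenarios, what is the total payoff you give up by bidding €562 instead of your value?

€876

The deviation costs you only when the competing bid falls strictly between €234 and €562; elsewhere both bids give the same outcome.
€476: truthful payoff €0, deviation payoff −€242 → loss €242.
€349: truthful payoff €0, deviation payoff −€115 → loss €115.
€377: truthful payoff €0, deviation payoff −€143 → loss €143.
€355: truthful payoff €0, deviation payoff −€121 → loss €121.
€389: truthful payoff €0, deviation payoff −€155 → loss €155.
€325: truthful payoff €0, deviation payoff −€91 → loss €91.
€243: truthful payoff €0, deviation payoff −€9 → loss €9.
Total loss = €242 + €115 + €143 + €121 + €155 + €91 + €9 = €876.
Truthful bidding weakly dominates here: raising your bid can only win items priced above your value, and lowering it can only forfeit items priced below.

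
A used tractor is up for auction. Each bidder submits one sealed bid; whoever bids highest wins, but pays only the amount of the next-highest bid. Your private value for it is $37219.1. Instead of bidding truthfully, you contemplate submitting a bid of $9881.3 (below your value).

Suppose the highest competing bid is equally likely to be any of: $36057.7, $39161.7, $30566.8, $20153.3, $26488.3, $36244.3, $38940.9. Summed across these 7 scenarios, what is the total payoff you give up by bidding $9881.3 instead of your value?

The deviation costs you only when the competing bid falls strictly between $9881.3 and $37219.1; elsewhere both bids give the same outcome.
$36057.7: truthful payoff $1161.4, deviation payoff $0 → loss $1161.4.
$39161.7: outcomes coincide → loss $0.
$30566.8: truthful payoff $6652.3, deviation payoff $0 → loss $6652.3.
$20153.3: truthful payoff $17065.8, deviation payoff $0 → loss $17065.8.
$26488.3: truthful payoff $10730.8, deviation payoff $0 → loss $10730.8.
$36244.3: truthful payoff $974.8, deviation payoff $0 → loss $974.8.
$38940.9: outcomes coincide → loss $0.
Total loss = $1161.4 + $6652.3 + $17065.8 + $10730.8 + $974.8 = $36585.1.

$36585.1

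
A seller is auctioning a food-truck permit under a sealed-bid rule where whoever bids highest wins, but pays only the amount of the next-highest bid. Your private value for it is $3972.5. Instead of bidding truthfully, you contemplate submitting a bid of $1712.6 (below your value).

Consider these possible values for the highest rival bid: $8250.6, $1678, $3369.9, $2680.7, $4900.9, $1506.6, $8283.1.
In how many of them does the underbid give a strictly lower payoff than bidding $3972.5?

2

The deviation hurts exactly when the highest competing bid lies strictly between $1712.6 and $3972.5 — underbidding then forfeits a profitable win.
$8250.6: above both → same outcome either way.
$1678: below both → same outcome either way.
$3369.9: inside the interval → strictly worse (loss $602.6).
$2680.7: inside the interval → strictly worse (loss $1291.8).
$4900.9: above both → same outcome either way.
$1506.6: below both → same outcome either way.
$8283.1: above both → same outcome either way.
Count: 2.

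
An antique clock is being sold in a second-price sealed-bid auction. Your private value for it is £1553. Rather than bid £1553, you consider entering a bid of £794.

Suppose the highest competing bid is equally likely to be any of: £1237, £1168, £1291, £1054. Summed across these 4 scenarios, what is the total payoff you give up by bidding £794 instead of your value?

The deviation costs you only when the competing bid falls strictly between £794 and £1553; elsewhere both bids give the same outcome.
£1237: truthful payoff £316, deviation payoff £0 → loss £316.
£1168: truthful payoff £385, deviation payoff £0 → loss £385.
£1291: truthful payoff £262, deviation payoff £0 → loss £262.
£1054: truthful payoff £499, deviation payoff £0 → loss £499.
Total loss = £316 + £385 + £262 + £499 = £1462.
In a second-price auction your bid sets only whether you win, not what you pay, so bidding your true value is weakly dominant.

£1462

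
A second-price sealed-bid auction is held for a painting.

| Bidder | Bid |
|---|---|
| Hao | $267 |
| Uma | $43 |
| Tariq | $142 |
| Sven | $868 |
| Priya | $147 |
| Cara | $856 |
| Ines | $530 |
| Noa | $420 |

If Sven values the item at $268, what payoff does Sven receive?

−$588

Highest bid: Sven at $868, so Sven wins.
Second-highest bid: Cara at $856 — that is the price the winner pays.
Sven's payoff = value − price = $268 − $856 = −$588.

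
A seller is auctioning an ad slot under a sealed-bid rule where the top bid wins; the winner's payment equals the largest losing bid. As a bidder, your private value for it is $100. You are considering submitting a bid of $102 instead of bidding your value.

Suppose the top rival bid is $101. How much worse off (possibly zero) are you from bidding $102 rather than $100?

$1

Bidding your value $100: you lose (since $100 < $101). Payoff $0.
Bidding $102: you win and pay $101. Payoff $100 − $101 = −$1.
The competing bid $101 lies between your value and your inflated bid, so overbidding wins an item priced above your value.
Loss from deviating = $0 − (−$1) = $1.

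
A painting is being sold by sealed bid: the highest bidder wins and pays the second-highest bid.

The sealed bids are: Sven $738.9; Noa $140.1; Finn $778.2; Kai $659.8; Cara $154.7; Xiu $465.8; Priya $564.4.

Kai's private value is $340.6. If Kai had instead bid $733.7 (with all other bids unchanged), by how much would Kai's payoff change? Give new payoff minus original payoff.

The highest bid among the other bidders is $778.2; Kai's bid doesn't change that.
Original bid $659.8: Kai is not highest (top rival bid is $778.2); payoff $0.
Alternative bid $733.7: Kai is not highest (top rival bid is $778.2); payoff $0.
Change in payoff = $0 − ($0) = $0.

$0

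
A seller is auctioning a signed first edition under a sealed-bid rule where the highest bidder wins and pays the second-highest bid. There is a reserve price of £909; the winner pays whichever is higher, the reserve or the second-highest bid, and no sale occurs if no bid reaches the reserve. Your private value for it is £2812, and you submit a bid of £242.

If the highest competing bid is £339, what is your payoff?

£0

Your bid £242 is below the highest competing bid £339, so you lose. Payoff £0.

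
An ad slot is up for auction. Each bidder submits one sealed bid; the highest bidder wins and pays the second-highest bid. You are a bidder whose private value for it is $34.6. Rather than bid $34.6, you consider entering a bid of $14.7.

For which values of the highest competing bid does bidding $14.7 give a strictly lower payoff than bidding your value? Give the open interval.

If the competing bid is below $14.7, both bids win at the same price — no difference.
If it is above $34.6, both bids lose — no difference.
If it lies strictly between $14.7 and $34.6, bidding your value wins at a price below your value (positive payoff) while bidding $14.7 loses (payoff 0).
So the deviation strictly hurts on the open interval ($14.7, $34.6).

($14.7, $34.6)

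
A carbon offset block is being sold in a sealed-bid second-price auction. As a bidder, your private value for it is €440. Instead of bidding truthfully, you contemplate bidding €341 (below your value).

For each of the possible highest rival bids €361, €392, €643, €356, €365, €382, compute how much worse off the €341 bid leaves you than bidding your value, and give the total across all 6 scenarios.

The deviation costs you only when the competing bid falls strictly between €341 and €440; elsewhere both bids give the same outcome.
€361: truthful payoff €79, deviation payoff €0 → loss €79.
€392: truthful payoff €48, deviation payoff €0 → loss €48.
€643: outcomes coincide → loss €0.
€356: truthful payoff €84, deviation payoff €0 → loss €84.
€365: truthful payoff €75, deviation payoff €0 → loss €75.
€382: truthful payoff €58, deviation payoff €0 → loss €58.
Total loss = €79 + €48 + €84 + €75 + €58 = €344.

€344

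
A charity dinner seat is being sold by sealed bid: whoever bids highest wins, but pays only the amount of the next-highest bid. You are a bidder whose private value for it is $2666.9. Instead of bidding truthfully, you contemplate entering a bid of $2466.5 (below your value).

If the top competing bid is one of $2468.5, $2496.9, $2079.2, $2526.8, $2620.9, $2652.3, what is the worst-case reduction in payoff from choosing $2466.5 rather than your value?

$2468.5: truthful gives $198.4, deviation gives $0 → loss $198.4.
$2496.9: truthful gives $170, deviation gives $0 → loss $170.
$2079.2: same outcome either way → loss $0.
$2526.8: truthful gives $140.1, deviation gives $0 → loss $140.1.
$2620.9: truthful gives $46, deviation gives $0 → loss $46.
$2652.3: truthful gives $14.6, deviation gives $0 → loss $14.6.
Maximum loss: $198.4.

$198.4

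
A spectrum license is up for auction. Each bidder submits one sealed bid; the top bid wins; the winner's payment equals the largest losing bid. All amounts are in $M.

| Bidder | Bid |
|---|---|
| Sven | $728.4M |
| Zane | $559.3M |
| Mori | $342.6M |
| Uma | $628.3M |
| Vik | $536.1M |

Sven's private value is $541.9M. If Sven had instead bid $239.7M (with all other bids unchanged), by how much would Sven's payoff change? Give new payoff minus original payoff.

$86.4M

The highest bid among the other bidders is $628.3M; Sven's bid doesn't change that.
Original bid $728.4M: Sven is highest, pays the top rival bid $628.3M; payoff $541.9M − $628.3M = −$86.4M.
Alternative bid $239.7M: Sven is not highest (top rival bid is $628.3M); payoff $0M.
Change in payoff = $0M − (−$86.4M) = $86.4M.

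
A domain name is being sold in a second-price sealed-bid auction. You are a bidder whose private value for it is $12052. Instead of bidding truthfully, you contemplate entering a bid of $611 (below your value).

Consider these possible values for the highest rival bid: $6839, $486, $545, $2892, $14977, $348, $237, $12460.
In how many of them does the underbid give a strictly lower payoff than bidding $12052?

The deviation hurts exactly when the highest competing bid lies strictly between $611 and $12052 — underbidding then forfeits a profitable win.
$6839: inside the interval → strictly worse (loss $5213).
$486: below both → same outcome either way.
$545: below both → same outcome either way.
$2892: inside the interval → strictly worse (loss $9160).
$14977: above both → same outcome either way.
$348: below both → same outcome either way.
$237: below both → same outcome either way.
$12460: above both → same outcome either way.
Count: 2.

2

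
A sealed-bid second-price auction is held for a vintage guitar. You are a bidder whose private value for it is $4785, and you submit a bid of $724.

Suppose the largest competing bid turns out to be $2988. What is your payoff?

Your bid $724 is below the highest competing bid $2988, so you lose.
A losing bidder pays nothing and receives nothing: payoff = $0.

$0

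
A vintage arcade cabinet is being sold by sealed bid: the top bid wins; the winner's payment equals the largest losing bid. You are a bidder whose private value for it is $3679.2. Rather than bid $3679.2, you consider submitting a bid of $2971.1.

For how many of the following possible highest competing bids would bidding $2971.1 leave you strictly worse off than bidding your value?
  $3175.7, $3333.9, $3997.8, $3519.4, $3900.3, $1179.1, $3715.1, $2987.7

4

The deviation hurts exactly when the highest competing bid lies strictly between $2971.1 and $3679.2 — underbidding then forfeits a profitable win.
$3175.7: inside the interval → strictly worse (loss $503.5).
$3333.9: inside the interval → strictly worse (loss $345.3).
$3997.8: above both → same outcome either way.
$3519.4: inside the interval → strictly worse (loss $159.8).
$3900.3: above both → same outcome either way.
$1179.1: below both → same outcome either way.
$3715.1: above both → same outcome either way.
$2987.7: inside the interval → strictly worse (loss $691.5).
Count: 4.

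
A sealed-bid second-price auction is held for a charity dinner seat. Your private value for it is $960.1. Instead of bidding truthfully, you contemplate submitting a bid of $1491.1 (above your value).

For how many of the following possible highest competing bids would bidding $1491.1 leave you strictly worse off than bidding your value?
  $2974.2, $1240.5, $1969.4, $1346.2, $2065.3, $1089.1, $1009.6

4

The deviation hurts exactly when the highest competing bid lies strictly between $960.1 and $1491.1 — overbidding then wins at a price above your value.
$2974.2: above both → same outcome either way.
$1240.5: inside the interval → strictly worse (loss $280.4).
$1969.4: above both → same outcome either way.
$1346.2: inside the interval → strictly worse (loss $386.1).
$2065.3: above both → same outcome either way.
$1089.1: inside the interval → strictly worse (loss $129).
$1009.6: inside the interval → strictly worse (loss $49.5).
Count: 4.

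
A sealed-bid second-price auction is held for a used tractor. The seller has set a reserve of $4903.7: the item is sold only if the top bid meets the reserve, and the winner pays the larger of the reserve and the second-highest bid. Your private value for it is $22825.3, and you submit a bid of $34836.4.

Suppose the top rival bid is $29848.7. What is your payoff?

−$7023.4

Your bid $34836.4 is the highest and exceeds the reserve.
Price = max(second-highest bid, reserve) = max($29848.7, $4903.7) = $29848.7.
Payoff = $22825.3 − $29848.7 = −$7023.4.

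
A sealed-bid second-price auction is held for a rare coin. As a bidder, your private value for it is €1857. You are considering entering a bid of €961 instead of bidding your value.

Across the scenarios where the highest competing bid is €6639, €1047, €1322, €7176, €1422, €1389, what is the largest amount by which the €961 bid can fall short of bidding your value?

€6639: same outcome either way → loss €0.
€1047: truthful gives €810, deviation gives €0 → loss €810.
€1322: truthful gives €535, deviation gives €0 → loss €535.
€7176: same outcome either way → loss €0.
€1422: truthful gives €435, deviation gives €0 → loss €435.
€1389: truthful gives €468, deviation gives €0 → loss €468.
Maximum loss: €810.

€810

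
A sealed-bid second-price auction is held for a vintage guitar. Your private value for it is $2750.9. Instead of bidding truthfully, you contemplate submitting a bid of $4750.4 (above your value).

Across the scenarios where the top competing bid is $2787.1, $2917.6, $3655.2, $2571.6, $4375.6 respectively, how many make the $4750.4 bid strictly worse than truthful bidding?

4

The deviation hurts exactly when the highest competing bid lies strictly between $2750.9 and $4750.4 — overbidding then wins at a price above your value.
$2787.1: inside the interval → strictly worse (loss $36.2).
$2917.6: inside the interval → strictly worse (loss $166.7).
$3655.2: inside the interval → strictly worse (loss $904.3).
$2571.6: below both → same outcome either way.
$4375.6: inside the interval → strictly worse (loss $1624.7).
Count: 4.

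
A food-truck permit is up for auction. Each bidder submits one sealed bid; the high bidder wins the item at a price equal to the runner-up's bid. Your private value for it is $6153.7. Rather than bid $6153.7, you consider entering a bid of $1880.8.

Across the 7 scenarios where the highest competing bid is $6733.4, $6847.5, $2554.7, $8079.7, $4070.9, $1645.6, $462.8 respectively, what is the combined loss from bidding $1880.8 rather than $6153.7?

The deviation costs you only when the competing bid falls strictly between $1880.8 and $6153.7; elsewhere both bids give the same outcome.
$6733.4: outcomes coincide → loss $0.
$6847.5: outcomes coincide → loss $0.
$2554.7: truthful payoff $3599, deviation payoff $0 → loss $3599.
$8079.7: outcomes coincide → loss $0.
$4070.9: truthful payoff $2082.8, deviation payoff $0 → loss $2082.8.
$1645.6: outcomes coincide → loss $0.
$462.8: outcomes coincide → loss $0.
Total loss = $3599 + $2082.8 = $5681.8.
Because the price is fixed by the runner-up's bid, deviating from your value can only change a good outcome into a bad one — never the reverse.

$5681.8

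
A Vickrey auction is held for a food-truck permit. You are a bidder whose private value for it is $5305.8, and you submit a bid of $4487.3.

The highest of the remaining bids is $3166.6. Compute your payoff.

$2139.2

Your bid $4487.3 exceeds the highest competing bid $3166.6, so you win.
In a second-price auction the winner pays the second-highest bid, $3166.6.
Payoff = value − price = $5305.8 − $3166.6 = $2139.2.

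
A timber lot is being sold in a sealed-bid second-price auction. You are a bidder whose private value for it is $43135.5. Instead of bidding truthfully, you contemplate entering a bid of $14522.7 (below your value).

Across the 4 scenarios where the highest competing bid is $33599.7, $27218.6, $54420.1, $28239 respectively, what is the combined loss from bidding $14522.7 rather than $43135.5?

The deviation costs you only when the competing bid falls strictly between $14522.7 and $43135.5; elsewhere both bids give the same outcome.
$33599.7: truthful payoff $9535.8, deviation payoff $0 → loss $9535.8.
$27218.6: truthful payoff $15916.9, deviation payoff $0 → loss $15916.9.
$54420.1: outcomes coincide → loss $0.
$28239: truthful payoff $14896.5, deviation payoff $0 → loss $14896.5.
Total loss = $9535.8 + $15916.9 + $14896.5 = $40349.2.

$40349.2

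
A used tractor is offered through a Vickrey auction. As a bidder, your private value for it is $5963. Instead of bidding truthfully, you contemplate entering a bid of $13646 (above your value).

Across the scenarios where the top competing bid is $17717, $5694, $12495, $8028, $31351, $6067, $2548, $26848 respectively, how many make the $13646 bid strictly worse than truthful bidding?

3

The deviation hurts exactly when the highest competing bid lies strictly between $5963 and $13646 — overbidding then wins at a price above your value.
$17717: above both → same outcome either way.
$5694: below both → same outcome either way.
$12495: inside the interval → strictly worse (loss $6532).
$8028: inside the interval → strictly worse (loss $2065).
$31351: above both → same outcome either way.
$6067: inside the interval → strictly worse (loss $104).
$2548: below both → same outcome either way.
$26848: above both → same outcome either way.
Count: 3.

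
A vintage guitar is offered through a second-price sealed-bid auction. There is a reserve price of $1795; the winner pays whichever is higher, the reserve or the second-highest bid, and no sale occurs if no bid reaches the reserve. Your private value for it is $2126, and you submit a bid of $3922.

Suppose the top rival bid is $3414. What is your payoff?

Your bid $3922 is the highest and exceeds the reserve.
Price = max(second-highest bid, reserve) = max($3414, $1795) = $3414.
Payoff = $2126 − $3414 = −$1288.

−$1288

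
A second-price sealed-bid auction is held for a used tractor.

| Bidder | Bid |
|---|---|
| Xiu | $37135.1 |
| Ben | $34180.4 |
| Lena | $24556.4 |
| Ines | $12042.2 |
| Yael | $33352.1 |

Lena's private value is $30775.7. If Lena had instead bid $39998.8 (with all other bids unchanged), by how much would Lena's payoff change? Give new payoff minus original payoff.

The highest bid among the other bidders is $37135.1; Lena's bid doesn't change that.
Original bid $24556.4: Lena is not highest (top rival bid is $37135.1); payoff $0.
Alternative bid $39998.8: Lena is highest, pays the top rival bid $37135.1; payoff $30775.7 − $37135.1 = −$6359.4.
Change in payoff = −$6359.4 − ($0) = −$6359.4.

−$6359.4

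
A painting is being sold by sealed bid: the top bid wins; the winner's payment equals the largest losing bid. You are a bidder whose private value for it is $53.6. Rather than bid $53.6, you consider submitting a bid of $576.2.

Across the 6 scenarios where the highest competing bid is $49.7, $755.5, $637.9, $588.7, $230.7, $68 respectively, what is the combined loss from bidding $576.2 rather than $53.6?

$191.5

The deviation costs you only when the competing bid falls strictly between $53.6 and $576.2; elsewhere both bids give the same outcome.
$49.7: outcomes coincide → loss $0.
$755.5: outcomes coincide → loss $0.
$637.9: outcomes coincide → loss $0.
$588.7: outcomes coincide → loss $0.
$230.7: truthful payoff $0, deviation payoff −$177.1 → loss $177.1.
$68: truthful payoff $0, deviation payoff −$14.4 → loss $14.4.
Total loss = $177.1 + $14.4 = $191.5.
Because the price is fixed by the runner-up's bid, deviating from your value can only change a good outcome into a bad one — never the reverse.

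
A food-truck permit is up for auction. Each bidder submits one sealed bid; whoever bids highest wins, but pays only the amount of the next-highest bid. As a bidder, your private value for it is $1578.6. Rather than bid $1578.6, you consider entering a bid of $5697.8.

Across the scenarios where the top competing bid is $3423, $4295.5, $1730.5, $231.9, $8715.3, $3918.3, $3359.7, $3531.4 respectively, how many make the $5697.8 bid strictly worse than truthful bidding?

6

The deviation hurts exactly when the highest competing bid lies strictly between $1578.6 and $5697.8 — overbidding then wins at a price above your value.
$3423: inside the interval → strictly worse (loss $1844.4).
$4295.5: inside the interval → strictly worse (loss $2716.9).
$1730.5: inside the interval → strictly worse (loss $151.9).
$231.9: below both → same outcome either way.
$8715.3: above both → same outcome either way.
$3918.3: inside the interval → strictly worse (loss $2339.7).
$3359.7: inside the interval → strictly worse (loss $1781.1).
$3531.4: inside the interval → strictly worse (loss $1952.8).
Count: 6.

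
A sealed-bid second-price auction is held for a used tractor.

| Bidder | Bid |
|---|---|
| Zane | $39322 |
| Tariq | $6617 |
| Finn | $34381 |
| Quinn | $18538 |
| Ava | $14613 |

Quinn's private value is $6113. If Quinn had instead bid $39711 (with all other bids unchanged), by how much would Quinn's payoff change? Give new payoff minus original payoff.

−$33209

The highest bid among the other bidders is $39322; Quinn's bid doesn't change that.
Original bid $18538: Quinn is not highest (top rival bid is $39322); payoff $0.
Alternative bid $39711: Quinn is highest, pays the top rival bid $39322; payoff $6113 − $39322 = −$33209.
Change in payoff = −$33209 − ($0) = −$33209.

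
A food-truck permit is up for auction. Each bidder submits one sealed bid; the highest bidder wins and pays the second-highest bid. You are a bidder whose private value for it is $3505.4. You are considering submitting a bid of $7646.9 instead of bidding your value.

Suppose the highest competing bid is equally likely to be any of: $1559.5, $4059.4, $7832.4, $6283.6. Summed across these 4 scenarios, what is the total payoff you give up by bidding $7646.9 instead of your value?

The deviation costs you only when the competing bid falls strictly between $3505.4 and $7646.9; elsewhere both bids give the same outcome.
$1559.5: outcomes coincide → loss $0.
$4059.4: truthful payoff $0, deviation payoff −$554 → loss $554.
$7832.4: outcomes coincide → loss $0.
$6283.6: truthful payoff $0, deviation payoff −$2778.2 → loss $2778.2.
Total loss = $554 + $2778.2 = $3332.2.

$3332.2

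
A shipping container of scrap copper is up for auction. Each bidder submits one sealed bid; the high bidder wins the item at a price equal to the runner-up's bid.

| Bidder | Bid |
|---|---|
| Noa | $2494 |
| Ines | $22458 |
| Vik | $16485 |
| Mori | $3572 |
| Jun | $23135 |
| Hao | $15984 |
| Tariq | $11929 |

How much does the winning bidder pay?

Highest bid: Jun at $23135, so Jun wins.
Second-highest bid: Ines at $22458 — that is the price the winner pays.

$22458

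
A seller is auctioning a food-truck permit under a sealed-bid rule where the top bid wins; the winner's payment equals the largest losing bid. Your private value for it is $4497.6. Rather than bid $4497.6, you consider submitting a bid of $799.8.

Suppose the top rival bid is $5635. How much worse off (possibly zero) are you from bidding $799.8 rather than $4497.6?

Bidding your value $4497.6: you lose (since $4497.6 < $5635). Payoff $0.
Bidding $799.8: you lose. Payoff $0.
Difference = $0 − $0 = $0; both bids lead to the same outcome because the competing bid is above both your value and your alternative bid.
Because the price is fixed by the runner-up's bid, deviating from your value can only change a good outcome into a bad one — never the reverse.

$0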